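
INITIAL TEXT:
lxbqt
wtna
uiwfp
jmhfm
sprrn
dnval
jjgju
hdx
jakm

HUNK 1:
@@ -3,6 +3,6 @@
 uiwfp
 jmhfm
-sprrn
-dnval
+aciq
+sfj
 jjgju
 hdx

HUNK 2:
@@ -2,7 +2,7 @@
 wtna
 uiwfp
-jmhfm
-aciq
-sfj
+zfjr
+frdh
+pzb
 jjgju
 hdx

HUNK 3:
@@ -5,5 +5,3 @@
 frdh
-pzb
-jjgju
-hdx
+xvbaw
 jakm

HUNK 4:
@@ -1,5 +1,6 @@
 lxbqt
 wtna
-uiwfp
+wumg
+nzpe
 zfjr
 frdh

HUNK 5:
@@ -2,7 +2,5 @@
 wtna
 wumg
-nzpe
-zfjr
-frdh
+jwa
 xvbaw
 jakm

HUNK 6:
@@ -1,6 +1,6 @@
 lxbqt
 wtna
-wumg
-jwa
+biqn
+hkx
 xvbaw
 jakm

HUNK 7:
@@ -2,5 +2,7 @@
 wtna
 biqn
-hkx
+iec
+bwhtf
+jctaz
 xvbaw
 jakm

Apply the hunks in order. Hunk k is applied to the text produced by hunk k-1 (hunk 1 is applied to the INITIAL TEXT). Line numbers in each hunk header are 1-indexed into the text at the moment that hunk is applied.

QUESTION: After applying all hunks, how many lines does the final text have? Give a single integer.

Hunk 1: at line 3 remove [sprrn,dnval] add [aciq,sfj] -> 9 lines: lxbqt wtna uiwfp jmhfm aciq sfj jjgju hdx jakm
Hunk 2: at line 2 remove [jmhfm,aciq,sfj] add [zfjr,frdh,pzb] -> 9 lines: lxbqt wtna uiwfp zfjr frdh pzb jjgju hdx jakm
Hunk 3: at line 5 remove [pzb,jjgju,hdx] add [xvbaw] -> 7 lines: lxbqt wtna uiwfp zfjr frdh xvbaw jakm
Hunk 4: at line 1 remove [uiwfp] add [wumg,nzpe] -> 8 lines: lxbqt wtna wumg nzpe zfjr frdh xvbaw jakm
Hunk 5: at line 2 remove [nzpe,zfjr,frdh] add [jwa] -> 6 lines: lxbqt wtna wumg jwa xvbaw jakm
Hunk 6: at line 1 remove [wumg,jwa] add [biqn,hkx] -> 6 lines: lxbqt wtna biqn hkx xvbaw jakm
Hunk 7: at line 2 remove [hkx] add [iec,bwhtf,jctaz] -> 8 lines: lxbqt wtna biqn iec bwhtf jctaz xvbaw jakm
Final line count: 8

Answer: 8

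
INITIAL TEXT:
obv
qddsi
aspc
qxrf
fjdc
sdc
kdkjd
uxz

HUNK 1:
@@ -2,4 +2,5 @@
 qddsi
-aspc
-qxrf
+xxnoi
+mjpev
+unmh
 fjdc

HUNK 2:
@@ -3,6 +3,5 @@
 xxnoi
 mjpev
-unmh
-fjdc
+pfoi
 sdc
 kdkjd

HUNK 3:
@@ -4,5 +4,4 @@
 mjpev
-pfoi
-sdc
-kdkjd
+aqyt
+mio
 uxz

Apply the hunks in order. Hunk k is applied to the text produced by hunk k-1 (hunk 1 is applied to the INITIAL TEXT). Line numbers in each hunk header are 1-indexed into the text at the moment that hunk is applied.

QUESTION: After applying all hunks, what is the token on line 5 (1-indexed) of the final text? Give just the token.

Answer: aqyt

Derivation:
Hunk 1: at line 2 remove [aspc,qxrf] add [xxnoi,mjpev,unmh] -> 9 lines: obv qddsi xxnoi mjpev unmh fjdc sdc kdkjd uxz
Hunk 2: at line 3 remove [unmh,fjdc] add [pfoi] -> 8 lines: obv qddsi xxnoi mjpev pfoi sdc kdkjd uxz
Hunk 3: at line 4 remove [pfoi,sdc,kdkjd] add [aqyt,mio] -> 7 lines: obv qddsi xxnoi mjpev aqyt mio uxz
Final line 5: aqyt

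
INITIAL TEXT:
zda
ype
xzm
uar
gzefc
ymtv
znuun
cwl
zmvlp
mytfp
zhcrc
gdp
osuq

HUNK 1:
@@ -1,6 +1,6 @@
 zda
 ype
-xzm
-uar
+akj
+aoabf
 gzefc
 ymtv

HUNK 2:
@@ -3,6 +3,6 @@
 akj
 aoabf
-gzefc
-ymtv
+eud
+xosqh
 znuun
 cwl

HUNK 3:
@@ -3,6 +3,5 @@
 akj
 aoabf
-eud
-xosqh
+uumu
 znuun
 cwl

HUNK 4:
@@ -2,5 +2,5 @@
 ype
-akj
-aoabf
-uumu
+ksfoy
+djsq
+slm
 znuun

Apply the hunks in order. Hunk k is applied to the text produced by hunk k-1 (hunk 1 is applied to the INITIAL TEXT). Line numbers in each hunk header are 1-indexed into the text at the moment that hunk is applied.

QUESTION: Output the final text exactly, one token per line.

Hunk 1: at line 1 remove [xzm,uar] add [akj,aoabf] -> 13 lines: zda ype akj aoabf gzefc ymtv znuun cwl zmvlp mytfp zhcrc gdp osuq
Hunk 2: at line 3 remove [gzefc,ymtv] add [eud,xosqh] -> 13 lines: zda ype akj aoabf eud xosqh znuun cwl zmvlp mytfp zhcrc gdp osuq
Hunk 3: at line 3 remove [eud,xosqh] add [uumu] -> 12 lines: zda ype akj aoabf uumu znuun cwl zmvlp mytfp zhcrc gdp osuq
Hunk 4: at line 2 remove [akj,aoabf,uumu] add [ksfoy,djsq,slm] -> 12 lines: zda ype ksfoy djsq slm znuun cwl zmvlp mytfp zhcrc gdp osuq

Answer: zda
ype
ksfoy
djsq
slm
znuun
cwl
zmvlp
mytfp
zhcrc
gdp
osuq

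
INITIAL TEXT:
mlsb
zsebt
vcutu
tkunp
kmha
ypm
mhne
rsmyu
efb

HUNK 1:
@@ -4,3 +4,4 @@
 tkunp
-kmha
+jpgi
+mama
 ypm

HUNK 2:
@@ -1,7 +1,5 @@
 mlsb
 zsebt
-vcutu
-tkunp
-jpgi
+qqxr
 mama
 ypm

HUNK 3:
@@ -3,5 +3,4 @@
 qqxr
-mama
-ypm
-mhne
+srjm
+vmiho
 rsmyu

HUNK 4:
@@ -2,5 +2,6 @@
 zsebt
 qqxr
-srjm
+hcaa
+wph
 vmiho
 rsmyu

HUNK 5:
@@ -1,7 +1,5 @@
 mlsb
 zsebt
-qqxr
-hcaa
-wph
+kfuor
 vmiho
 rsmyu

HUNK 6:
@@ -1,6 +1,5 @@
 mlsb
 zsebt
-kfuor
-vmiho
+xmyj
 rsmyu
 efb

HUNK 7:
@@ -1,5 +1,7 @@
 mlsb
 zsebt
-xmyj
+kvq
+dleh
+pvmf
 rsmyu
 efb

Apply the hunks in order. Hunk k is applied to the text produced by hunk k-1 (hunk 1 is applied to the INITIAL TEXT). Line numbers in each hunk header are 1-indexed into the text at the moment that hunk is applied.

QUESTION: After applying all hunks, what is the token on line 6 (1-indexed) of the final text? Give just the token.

Answer: rsmyu

Derivation:
Hunk 1: at line 4 remove [kmha] add [jpgi,mama] -> 10 lines: mlsb zsebt vcutu tkunp jpgi mama ypm mhne rsmyu efb
Hunk 2: at line 1 remove [vcutu,tkunp,jpgi] add [qqxr] -> 8 lines: mlsb zsebt qqxr mama ypm mhne rsmyu efb
Hunk 3: at line 3 remove [mama,ypm,mhne] add [srjm,vmiho] -> 7 lines: mlsb zsebt qqxr srjm vmiho rsmyu efb
Hunk 4: at line 2 remove [srjm] add [hcaa,wph] -> 8 lines: mlsb zsebt qqxr hcaa wph vmiho rsmyu efb
Hunk 5: at line 1 remove [qqxr,hcaa,wph] add [kfuor] -> 6 lines: mlsb zsebt kfuor vmiho rsmyu efb
Hunk 6: at line 1 remove [kfuor,vmiho] add [xmyj] -> 5 lines: mlsb zsebt xmyj rsmyu efb
Hunk 7: at line 1 remove [xmyj] add [kvq,dleh,pvmf] -> 7 lines: mlsb zsebt kvq dleh pvmf rsmyu efb
Final line 6: rsmyu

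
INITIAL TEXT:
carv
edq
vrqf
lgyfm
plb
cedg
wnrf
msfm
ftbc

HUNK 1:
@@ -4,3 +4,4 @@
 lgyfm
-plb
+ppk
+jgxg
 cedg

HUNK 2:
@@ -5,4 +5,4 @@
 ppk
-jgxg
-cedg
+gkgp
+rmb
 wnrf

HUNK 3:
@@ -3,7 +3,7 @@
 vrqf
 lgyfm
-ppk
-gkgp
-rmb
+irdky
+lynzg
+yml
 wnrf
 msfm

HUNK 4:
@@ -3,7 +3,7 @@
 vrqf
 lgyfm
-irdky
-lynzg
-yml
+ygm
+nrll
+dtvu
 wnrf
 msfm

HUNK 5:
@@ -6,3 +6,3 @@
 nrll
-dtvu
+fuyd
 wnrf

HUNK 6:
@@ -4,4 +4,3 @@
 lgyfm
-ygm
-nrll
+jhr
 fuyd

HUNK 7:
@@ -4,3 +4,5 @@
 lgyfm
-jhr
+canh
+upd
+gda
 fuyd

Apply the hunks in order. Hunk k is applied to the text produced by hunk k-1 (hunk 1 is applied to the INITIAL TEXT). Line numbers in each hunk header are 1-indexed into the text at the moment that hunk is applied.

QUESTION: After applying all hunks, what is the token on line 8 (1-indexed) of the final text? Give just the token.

Hunk 1: at line 4 remove [plb] add [ppk,jgxg] -> 10 lines: carv edq vrqf lgyfm ppk jgxg cedg wnrf msfm ftbc
Hunk 2: at line 5 remove [jgxg,cedg] add [gkgp,rmb] -> 10 lines: carv edq vrqf lgyfm ppk gkgp rmb wnrf msfm ftbc
Hunk 3: at line 3 remove [ppk,gkgp,rmb] add [irdky,lynzg,yml] -> 10 lines: carv edq vrqf lgyfm irdky lynzg yml wnrf msfm ftbc
Hunk 4: at line 3 remove [irdky,lynzg,yml] add [ygm,nrll,dtvu] -> 10 lines: carv edq vrqf lgyfm ygm nrll dtvu wnrf msfm ftbc
Hunk 5: at line 6 remove [dtvu] add [fuyd] -> 10 lines: carv edq vrqf lgyfm ygm nrll fuyd wnrf msfm ftbc
Hunk 6: at line 4 remove [ygm,nrll] add [jhr] -> 9 lines: carv edq vrqf lgyfm jhr fuyd wnrf msfm ftbc
Hunk 7: at line 4 remove [jhr] add [canh,upd,gda] -> 11 lines: carv edq vrqf lgyfm canh upd gda fuyd wnrf msfm ftbc
Final line 8: fuyd

Answer: fuyd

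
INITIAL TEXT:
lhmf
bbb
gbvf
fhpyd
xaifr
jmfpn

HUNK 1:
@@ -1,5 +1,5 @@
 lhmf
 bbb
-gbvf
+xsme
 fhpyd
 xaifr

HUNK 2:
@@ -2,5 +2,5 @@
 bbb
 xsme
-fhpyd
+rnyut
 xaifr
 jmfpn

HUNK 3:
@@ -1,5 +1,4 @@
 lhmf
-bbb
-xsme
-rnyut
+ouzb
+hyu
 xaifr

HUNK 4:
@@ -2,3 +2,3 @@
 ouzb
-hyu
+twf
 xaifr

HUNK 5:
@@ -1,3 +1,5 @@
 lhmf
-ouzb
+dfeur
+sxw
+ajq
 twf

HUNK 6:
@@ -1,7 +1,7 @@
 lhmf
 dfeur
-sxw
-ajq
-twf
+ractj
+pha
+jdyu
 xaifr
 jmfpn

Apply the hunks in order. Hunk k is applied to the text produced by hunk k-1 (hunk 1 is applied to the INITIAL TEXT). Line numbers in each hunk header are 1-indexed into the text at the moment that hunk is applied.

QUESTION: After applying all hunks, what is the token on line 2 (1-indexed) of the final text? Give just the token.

Hunk 1: at line 1 remove [gbvf] add [xsme] -> 6 lines: lhmf bbb xsme fhpyd xaifr jmfpn
Hunk 2: at line 2 remove [fhpyd] add [rnyut] -> 6 lines: lhmf bbb xsme rnyut xaifr jmfpn
Hunk 3: at line 1 remove [bbb,xsme,rnyut] add [ouzb,hyu] -> 5 lines: lhmf ouzb hyu xaifr jmfpn
Hunk 4: at line 2 remove [hyu] add [twf] -> 5 lines: lhmf ouzb twf xaifr jmfpn
Hunk 5: at line 1 remove [ouzb] add [dfeur,sxw,ajq] -> 7 lines: lhmf dfeur sxw ajq twf xaifr jmfpn
Hunk 6: at line 1 remove [sxw,ajq,twf] add [ractj,pha,jdyu] -> 7 lines: lhmf dfeur ractj pha jdyu xaifr jmfpn
Final line 2: dfeur

Answer: dfeur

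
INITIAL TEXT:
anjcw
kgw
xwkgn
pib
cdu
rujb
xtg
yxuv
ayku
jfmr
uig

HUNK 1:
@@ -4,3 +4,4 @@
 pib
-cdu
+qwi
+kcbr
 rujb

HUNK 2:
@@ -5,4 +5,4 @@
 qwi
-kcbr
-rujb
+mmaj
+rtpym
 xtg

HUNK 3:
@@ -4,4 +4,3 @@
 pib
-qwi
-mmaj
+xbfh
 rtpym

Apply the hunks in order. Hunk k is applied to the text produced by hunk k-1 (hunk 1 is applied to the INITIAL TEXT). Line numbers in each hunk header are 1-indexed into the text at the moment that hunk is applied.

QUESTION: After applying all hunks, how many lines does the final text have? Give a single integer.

Answer: 11

Derivation:
Hunk 1: at line 4 remove [cdu] add [qwi,kcbr] -> 12 lines: anjcw kgw xwkgn pib qwi kcbr rujb xtg yxuv ayku jfmr uig
Hunk 2: at line 5 remove [kcbr,rujb] add [mmaj,rtpym] -> 12 lines: anjcw kgw xwkgn pib qwi mmaj rtpym xtg yxuv ayku jfmr uig
Hunk 3: at line 4 remove [qwi,mmaj] add [xbfh] -> 11 lines: anjcw kgw xwkgn pib xbfh rtpym xtg yxuv ayku jfmr uig
Final line count: 11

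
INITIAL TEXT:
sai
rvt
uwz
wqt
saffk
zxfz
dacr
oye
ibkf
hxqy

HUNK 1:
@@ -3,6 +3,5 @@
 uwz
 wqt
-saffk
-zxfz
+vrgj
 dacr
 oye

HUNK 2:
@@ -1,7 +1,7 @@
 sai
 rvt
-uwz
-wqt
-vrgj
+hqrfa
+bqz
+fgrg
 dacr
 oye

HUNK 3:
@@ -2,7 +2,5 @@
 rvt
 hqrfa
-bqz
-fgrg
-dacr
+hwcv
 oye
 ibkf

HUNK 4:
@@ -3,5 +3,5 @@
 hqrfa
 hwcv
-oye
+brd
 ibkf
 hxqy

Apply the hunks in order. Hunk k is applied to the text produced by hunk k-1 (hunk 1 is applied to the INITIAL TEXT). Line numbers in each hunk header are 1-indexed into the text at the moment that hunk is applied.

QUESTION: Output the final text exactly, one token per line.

Hunk 1: at line 3 remove [saffk,zxfz] add [vrgj] -> 9 lines: sai rvt uwz wqt vrgj dacr oye ibkf hxqy
Hunk 2: at line 1 remove [uwz,wqt,vrgj] add [hqrfa,bqz,fgrg] -> 9 lines: sai rvt hqrfa bqz fgrg dacr oye ibkf hxqy
Hunk 3: at line 2 remove [bqz,fgrg,dacr] add [hwcv] -> 7 lines: sai rvt hqrfa hwcv oye ibkf hxqy
Hunk 4: at line 3 remove [oye] add [brd] -> 7 lines: sai rvt hqrfa hwcv brd ibkf hxqy

Answer: sai
rvt
hqrfa
hwcv
brd
ibkf
hxqy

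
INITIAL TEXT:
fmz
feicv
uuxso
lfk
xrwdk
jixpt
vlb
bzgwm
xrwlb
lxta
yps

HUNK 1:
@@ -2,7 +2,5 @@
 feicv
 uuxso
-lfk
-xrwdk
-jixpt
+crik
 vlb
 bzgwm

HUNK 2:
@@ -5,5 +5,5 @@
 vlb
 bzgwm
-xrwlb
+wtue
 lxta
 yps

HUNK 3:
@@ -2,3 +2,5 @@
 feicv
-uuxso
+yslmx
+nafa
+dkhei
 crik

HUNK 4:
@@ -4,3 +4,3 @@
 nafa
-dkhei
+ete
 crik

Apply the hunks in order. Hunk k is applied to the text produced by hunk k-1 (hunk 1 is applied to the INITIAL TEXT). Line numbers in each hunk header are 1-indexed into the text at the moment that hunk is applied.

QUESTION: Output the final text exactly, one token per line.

Answer: fmz
feicv
yslmx
nafa
ete
crik
vlb
bzgwm
wtue
lxta
yps

Derivation:
Hunk 1: at line 2 remove [lfk,xrwdk,jixpt] add [crik] -> 9 lines: fmz feicv uuxso crik vlb bzgwm xrwlb lxta yps
Hunk 2: at line 5 remove [xrwlb] add [wtue] -> 9 lines: fmz feicv uuxso crik vlb bzgwm wtue lxta yps
Hunk 3: at line 2 remove [uuxso] add [yslmx,nafa,dkhei] -> 11 lines: fmz feicv yslmx nafa dkhei crik vlb bzgwm wtue lxta yps
Hunk 4: at line 4 remove [dkhei] add [ete] -> 11 lines: fmz feicv yslmx nafa ete crik vlb bzgwm wtue lxta yps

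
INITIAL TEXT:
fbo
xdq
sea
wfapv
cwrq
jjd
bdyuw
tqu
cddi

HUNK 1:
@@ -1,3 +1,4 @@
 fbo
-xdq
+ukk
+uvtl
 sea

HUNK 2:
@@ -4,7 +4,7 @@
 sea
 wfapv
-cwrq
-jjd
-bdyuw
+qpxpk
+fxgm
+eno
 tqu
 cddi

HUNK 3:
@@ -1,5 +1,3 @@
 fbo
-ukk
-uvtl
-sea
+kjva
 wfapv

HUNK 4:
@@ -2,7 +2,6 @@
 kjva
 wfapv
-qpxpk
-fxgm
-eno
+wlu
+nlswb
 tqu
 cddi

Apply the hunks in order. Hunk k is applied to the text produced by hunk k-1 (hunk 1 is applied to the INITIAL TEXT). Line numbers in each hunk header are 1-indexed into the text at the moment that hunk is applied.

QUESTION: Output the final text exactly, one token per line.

Hunk 1: at line 1 remove [xdq] add [ukk,uvtl] -> 10 lines: fbo ukk uvtl sea wfapv cwrq jjd bdyuw tqu cddi
Hunk 2: at line 4 remove [cwrq,jjd,bdyuw] add [qpxpk,fxgm,eno] -> 10 lines: fbo ukk uvtl sea wfapv qpxpk fxgm eno tqu cddi
Hunk 3: at line 1 remove [ukk,uvtl,sea] add [kjva] -> 8 lines: fbo kjva wfapv qpxpk fxgm eno tqu cddi
Hunk 4: at line 2 remove [qpxpk,fxgm,eno] add [wlu,nlswb] -> 7 lines: fbo kjva wfapv wlu nlswb tqu cddi

Answer: fbo
kjva
wfapv
wlu
nlswb
tqu
cddi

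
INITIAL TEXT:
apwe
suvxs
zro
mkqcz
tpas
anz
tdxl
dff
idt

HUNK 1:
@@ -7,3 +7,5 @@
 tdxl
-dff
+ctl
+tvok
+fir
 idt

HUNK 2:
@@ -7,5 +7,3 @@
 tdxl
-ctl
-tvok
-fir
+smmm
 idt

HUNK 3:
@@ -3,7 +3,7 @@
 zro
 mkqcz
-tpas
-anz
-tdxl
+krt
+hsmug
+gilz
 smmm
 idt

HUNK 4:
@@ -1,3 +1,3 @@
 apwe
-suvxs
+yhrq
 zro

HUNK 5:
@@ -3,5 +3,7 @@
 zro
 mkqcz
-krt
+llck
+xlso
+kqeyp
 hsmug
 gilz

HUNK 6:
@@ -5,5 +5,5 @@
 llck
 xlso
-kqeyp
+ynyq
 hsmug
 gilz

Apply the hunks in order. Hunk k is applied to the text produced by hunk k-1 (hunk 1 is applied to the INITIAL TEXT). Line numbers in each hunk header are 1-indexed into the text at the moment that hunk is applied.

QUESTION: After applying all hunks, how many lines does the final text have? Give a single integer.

Answer: 11

Derivation:
Hunk 1: at line 7 remove [dff] add [ctl,tvok,fir] -> 11 lines: apwe suvxs zro mkqcz tpas anz tdxl ctl tvok fir idt
Hunk 2: at line 7 remove [ctl,tvok,fir] add [smmm] -> 9 lines: apwe suvxs zro mkqcz tpas anz tdxl smmm idt
Hunk 3: at line 3 remove [tpas,anz,tdxl] add [krt,hsmug,gilz] -> 9 lines: apwe suvxs zro mkqcz krt hsmug gilz smmm idt
Hunk 4: at line 1 remove [suvxs] add [yhrq] -> 9 lines: apwe yhrq zro mkqcz krt hsmug gilz smmm idt
Hunk 5: at line 3 remove [krt] add [llck,xlso,kqeyp] -> 11 lines: apwe yhrq zro mkqcz llck xlso kqeyp hsmug gilz smmm idt
Hunk 6: at line 5 remove [kqeyp] add [ynyq] -> 11 lines: apwe yhrq zro mkqcz llck xlso ynyq hsmug gilz smmm idt
Final line count: 11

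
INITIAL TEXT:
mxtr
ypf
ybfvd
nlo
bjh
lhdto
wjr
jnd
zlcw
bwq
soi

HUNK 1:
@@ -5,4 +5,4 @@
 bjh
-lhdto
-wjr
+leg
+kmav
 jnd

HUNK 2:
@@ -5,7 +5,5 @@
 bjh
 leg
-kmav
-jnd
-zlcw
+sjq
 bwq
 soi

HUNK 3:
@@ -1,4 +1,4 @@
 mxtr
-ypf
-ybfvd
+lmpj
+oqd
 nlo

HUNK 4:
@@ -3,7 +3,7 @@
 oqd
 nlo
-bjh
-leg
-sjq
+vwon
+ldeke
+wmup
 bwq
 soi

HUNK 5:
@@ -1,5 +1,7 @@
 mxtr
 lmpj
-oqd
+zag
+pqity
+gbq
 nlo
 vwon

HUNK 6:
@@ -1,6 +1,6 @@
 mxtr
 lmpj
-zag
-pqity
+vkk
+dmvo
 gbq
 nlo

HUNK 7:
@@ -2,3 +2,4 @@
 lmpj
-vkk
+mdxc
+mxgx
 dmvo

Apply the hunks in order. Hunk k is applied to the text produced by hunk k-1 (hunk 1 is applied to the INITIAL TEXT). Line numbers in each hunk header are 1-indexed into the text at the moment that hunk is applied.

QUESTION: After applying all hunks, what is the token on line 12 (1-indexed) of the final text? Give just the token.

Answer: soi

Derivation:
Hunk 1: at line 5 remove [lhdto,wjr] add [leg,kmav] -> 11 lines: mxtr ypf ybfvd nlo bjh leg kmav jnd zlcw bwq soi
Hunk 2: at line 5 remove [kmav,jnd,zlcw] add [sjq] -> 9 lines: mxtr ypf ybfvd nlo bjh leg sjq bwq soi
Hunk 3: at line 1 remove [ypf,ybfvd] add [lmpj,oqd] -> 9 lines: mxtr lmpj oqd nlo bjh leg sjq bwq soi
Hunk 4: at line 3 remove [bjh,leg,sjq] add [vwon,ldeke,wmup] -> 9 lines: mxtr lmpj oqd nlo vwon ldeke wmup bwq soi
Hunk 5: at line 1 remove [oqd] add [zag,pqity,gbq] -> 11 lines: mxtr lmpj zag pqity gbq nlo vwon ldeke wmup bwq soi
Hunk 6: at line 1 remove [zag,pqity] add [vkk,dmvo] -> 11 lines: mxtr lmpj vkk dmvo gbq nlo vwon ldeke wmup bwq soi
Hunk 7: at line 2 remove [vkk] add [mdxc,mxgx] -> 12 lines: mxtr lmpj mdxc mxgx dmvo gbq nlo vwon ldeke wmup bwq soi
Final line 12: soi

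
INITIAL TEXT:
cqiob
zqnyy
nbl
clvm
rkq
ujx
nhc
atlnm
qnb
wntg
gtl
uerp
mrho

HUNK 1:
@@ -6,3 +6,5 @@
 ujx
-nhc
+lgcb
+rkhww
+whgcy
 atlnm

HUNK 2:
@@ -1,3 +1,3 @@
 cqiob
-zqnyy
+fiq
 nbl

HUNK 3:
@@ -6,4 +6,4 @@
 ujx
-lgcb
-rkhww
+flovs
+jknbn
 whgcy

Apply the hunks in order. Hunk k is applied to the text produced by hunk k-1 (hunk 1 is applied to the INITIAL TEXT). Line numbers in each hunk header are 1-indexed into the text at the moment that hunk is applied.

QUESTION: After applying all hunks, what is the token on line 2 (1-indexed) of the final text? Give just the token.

Answer: fiq

Derivation:
Hunk 1: at line 6 remove [nhc] add [lgcb,rkhww,whgcy] -> 15 lines: cqiob zqnyy nbl clvm rkq ujx lgcb rkhww whgcy atlnm qnb wntg gtl uerp mrho
Hunk 2: at line 1 remove [zqnyy] add [fiq] -> 15 lines: cqiob fiq nbl clvm rkq ujx lgcb rkhww whgcy atlnm qnb wntg gtl uerp mrho
Hunk 3: at line 6 remove [lgcb,rkhww] add [flovs,jknbn] -> 15 lines: cqiob fiq nbl clvm rkq ujx flovs jknbn whgcy atlnm qnb wntg gtl uerp mrho
Final line 2: fiq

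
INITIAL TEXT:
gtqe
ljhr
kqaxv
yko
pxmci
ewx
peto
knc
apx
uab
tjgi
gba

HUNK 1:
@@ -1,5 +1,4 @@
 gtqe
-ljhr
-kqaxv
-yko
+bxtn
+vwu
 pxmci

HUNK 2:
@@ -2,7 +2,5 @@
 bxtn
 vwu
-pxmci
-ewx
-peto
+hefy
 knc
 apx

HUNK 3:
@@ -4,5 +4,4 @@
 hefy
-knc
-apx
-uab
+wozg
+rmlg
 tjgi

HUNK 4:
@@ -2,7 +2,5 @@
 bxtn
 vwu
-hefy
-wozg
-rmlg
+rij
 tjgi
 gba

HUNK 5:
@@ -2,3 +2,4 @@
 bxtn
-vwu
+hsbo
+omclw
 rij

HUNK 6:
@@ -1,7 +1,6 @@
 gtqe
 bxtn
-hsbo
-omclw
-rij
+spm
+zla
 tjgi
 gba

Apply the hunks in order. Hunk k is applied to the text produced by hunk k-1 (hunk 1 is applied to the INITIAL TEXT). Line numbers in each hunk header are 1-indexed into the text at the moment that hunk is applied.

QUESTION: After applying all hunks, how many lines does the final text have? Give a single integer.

Answer: 6

Derivation:
Hunk 1: at line 1 remove [ljhr,kqaxv,yko] add [bxtn,vwu] -> 11 lines: gtqe bxtn vwu pxmci ewx peto knc apx uab tjgi gba
Hunk 2: at line 2 remove [pxmci,ewx,peto] add [hefy] -> 9 lines: gtqe bxtn vwu hefy knc apx uab tjgi gba
Hunk 3: at line 4 remove [knc,apx,uab] add [wozg,rmlg] -> 8 lines: gtqe bxtn vwu hefy wozg rmlg tjgi gba
Hunk 4: at line 2 remove [hefy,wozg,rmlg] add [rij] -> 6 lines: gtqe bxtn vwu rij tjgi gba
Hunk 5: at line 2 remove [vwu] add [hsbo,omclw] -> 7 lines: gtqe bxtn hsbo omclw rij tjgi gba
Hunk 6: at line 1 remove [hsbo,omclw,rij] add [spm,zla] -> 6 lines: gtqe bxtn spm zla tjgi gba
Final line count: 6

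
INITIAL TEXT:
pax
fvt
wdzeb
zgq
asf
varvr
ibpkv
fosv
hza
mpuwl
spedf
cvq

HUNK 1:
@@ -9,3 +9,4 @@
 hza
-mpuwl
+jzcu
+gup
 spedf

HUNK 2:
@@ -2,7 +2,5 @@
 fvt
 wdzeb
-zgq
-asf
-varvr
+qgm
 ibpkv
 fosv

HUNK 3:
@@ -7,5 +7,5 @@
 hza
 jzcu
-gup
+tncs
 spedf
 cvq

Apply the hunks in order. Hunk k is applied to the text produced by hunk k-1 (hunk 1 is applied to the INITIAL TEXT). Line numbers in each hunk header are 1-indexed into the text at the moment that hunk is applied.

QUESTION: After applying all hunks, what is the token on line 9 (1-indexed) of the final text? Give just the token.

Answer: tncs

Derivation:
Hunk 1: at line 9 remove [mpuwl] add [jzcu,gup] -> 13 lines: pax fvt wdzeb zgq asf varvr ibpkv fosv hza jzcu gup spedf cvq
Hunk 2: at line 2 remove [zgq,asf,varvr] add [qgm] -> 11 lines: pax fvt wdzeb qgm ibpkv fosv hza jzcu gup spedf cvq
Hunk 3: at line 7 remove [gup] add [tncs] -> 11 lines: pax fvt wdzeb qgm ibpkv fosv hza jzcu tncs spedf cvq
Final line 9: tncs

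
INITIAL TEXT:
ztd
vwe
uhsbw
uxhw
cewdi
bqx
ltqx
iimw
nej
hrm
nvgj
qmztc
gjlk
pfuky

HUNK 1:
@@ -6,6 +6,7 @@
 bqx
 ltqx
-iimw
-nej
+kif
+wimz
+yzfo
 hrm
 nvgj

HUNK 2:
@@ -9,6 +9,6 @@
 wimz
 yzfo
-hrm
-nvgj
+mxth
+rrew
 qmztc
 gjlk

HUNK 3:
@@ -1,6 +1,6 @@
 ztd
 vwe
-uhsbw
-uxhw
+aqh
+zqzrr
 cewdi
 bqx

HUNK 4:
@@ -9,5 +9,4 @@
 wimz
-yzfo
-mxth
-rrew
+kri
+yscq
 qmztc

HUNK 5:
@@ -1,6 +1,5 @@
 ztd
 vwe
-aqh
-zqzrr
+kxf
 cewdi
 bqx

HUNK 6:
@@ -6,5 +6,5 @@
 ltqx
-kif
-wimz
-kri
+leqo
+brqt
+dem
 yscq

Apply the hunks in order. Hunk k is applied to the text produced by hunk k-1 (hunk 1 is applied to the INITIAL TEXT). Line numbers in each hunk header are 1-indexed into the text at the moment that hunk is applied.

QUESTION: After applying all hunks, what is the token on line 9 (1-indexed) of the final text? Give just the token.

Hunk 1: at line 6 remove [iimw,nej] add [kif,wimz,yzfo] -> 15 lines: ztd vwe uhsbw uxhw cewdi bqx ltqx kif wimz yzfo hrm nvgj qmztc gjlk pfuky
Hunk 2: at line 9 remove [hrm,nvgj] add [mxth,rrew] -> 15 lines: ztd vwe uhsbw uxhw cewdi bqx ltqx kif wimz yzfo mxth rrew qmztc gjlk pfuky
Hunk 3: at line 1 remove [uhsbw,uxhw] add [aqh,zqzrr] -> 15 lines: ztd vwe aqh zqzrr cewdi bqx ltqx kif wimz yzfo mxth rrew qmztc gjlk pfuky
Hunk 4: at line 9 remove [yzfo,mxth,rrew] add [kri,yscq] -> 14 lines: ztd vwe aqh zqzrr cewdi bqx ltqx kif wimz kri yscq qmztc gjlk pfuky
Hunk 5: at line 1 remove [aqh,zqzrr] add [kxf] -> 13 lines: ztd vwe kxf cewdi bqx ltqx kif wimz kri yscq qmztc gjlk pfuky
Hunk 6: at line 6 remove [kif,wimz,kri] add [leqo,brqt,dem] -> 13 lines: ztd vwe kxf cewdi bqx ltqx leqo brqt dem yscq qmztc gjlk pfuky
Final line 9: dem

Answer: dem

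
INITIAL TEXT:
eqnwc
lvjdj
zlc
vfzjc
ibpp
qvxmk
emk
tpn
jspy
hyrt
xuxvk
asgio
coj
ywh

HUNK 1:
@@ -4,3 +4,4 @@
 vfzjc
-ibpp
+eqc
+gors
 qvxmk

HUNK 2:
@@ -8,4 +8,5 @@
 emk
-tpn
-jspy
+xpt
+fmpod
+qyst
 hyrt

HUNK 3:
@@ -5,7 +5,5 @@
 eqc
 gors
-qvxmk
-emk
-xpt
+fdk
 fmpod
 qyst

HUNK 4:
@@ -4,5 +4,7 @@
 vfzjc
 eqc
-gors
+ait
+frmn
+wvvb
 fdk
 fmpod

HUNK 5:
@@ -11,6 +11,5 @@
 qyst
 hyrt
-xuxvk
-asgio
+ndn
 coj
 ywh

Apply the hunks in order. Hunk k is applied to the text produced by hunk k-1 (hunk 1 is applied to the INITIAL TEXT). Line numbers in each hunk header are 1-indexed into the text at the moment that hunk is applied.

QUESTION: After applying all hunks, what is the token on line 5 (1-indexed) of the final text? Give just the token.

Hunk 1: at line 4 remove [ibpp] add [eqc,gors] -> 15 lines: eqnwc lvjdj zlc vfzjc eqc gors qvxmk emk tpn jspy hyrt xuxvk asgio coj ywh
Hunk 2: at line 8 remove [tpn,jspy] add [xpt,fmpod,qyst] -> 16 lines: eqnwc lvjdj zlc vfzjc eqc gors qvxmk emk xpt fmpod qyst hyrt xuxvk asgio coj ywh
Hunk 3: at line 5 remove [qvxmk,emk,xpt] add [fdk] -> 14 lines: eqnwc lvjdj zlc vfzjc eqc gors fdk fmpod qyst hyrt xuxvk asgio coj ywh
Hunk 4: at line 4 remove [gors] add [ait,frmn,wvvb] -> 16 lines: eqnwc lvjdj zlc vfzjc eqc ait frmn wvvb fdk fmpod qyst hyrt xuxvk asgio coj ywh
Hunk 5: at line 11 remove [xuxvk,asgio] add [ndn] -> 15 lines: eqnwc lvjdj zlc vfzjc eqc ait frmn wvvb fdk fmpod qyst hyrt ndn coj ywh
Final line 5: eqc

Answer: eqc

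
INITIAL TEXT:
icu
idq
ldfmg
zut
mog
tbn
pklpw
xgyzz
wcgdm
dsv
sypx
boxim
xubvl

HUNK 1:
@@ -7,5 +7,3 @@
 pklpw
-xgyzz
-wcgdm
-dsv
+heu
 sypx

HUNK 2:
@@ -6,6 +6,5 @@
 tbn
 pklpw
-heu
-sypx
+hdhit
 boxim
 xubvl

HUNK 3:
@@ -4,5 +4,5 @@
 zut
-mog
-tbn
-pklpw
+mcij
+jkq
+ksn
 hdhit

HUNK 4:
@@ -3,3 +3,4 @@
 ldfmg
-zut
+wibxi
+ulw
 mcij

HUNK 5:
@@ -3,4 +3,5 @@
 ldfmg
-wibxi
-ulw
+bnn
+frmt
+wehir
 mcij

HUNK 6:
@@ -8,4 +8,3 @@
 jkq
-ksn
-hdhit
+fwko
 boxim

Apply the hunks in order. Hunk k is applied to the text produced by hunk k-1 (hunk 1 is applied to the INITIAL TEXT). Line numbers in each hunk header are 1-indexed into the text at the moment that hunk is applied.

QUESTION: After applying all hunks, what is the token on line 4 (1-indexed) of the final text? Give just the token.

Hunk 1: at line 7 remove [xgyzz,wcgdm,dsv] add [heu] -> 11 lines: icu idq ldfmg zut mog tbn pklpw heu sypx boxim xubvl
Hunk 2: at line 6 remove [heu,sypx] add [hdhit] -> 10 lines: icu idq ldfmg zut mog tbn pklpw hdhit boxim xubvl
Hunk 3: at line 4 remove [mog,tbn,pklpw] add [mcij,jkq,ksn] -> 10 lines: icu idq ldfmg zut mcij jkq ksn hdhit boxim xubvl
Hunk 4: at line 3 remove [zut] add [wibxi,ulw] -> 11 lines: icu idq ldfmg wibxi ulw mcij jkq ksn hdhit boxim xubvl
Hunk 5: at line 3 remove [wibxi,ulw] add [bnn,frmt,wehir] -> 12 lines: icu idq ldfmg bnn frmt wehir mcij jkq ksn hdhit boxim xubvl
Hunk 6: at line 8 remove [ksn,hdhit] add [fwko] -> 11 lines: icu idq ldfmg bnn frmt wehir mcij jkq fwko boxim xubvl
Final line 4: bnn

Answer: bnn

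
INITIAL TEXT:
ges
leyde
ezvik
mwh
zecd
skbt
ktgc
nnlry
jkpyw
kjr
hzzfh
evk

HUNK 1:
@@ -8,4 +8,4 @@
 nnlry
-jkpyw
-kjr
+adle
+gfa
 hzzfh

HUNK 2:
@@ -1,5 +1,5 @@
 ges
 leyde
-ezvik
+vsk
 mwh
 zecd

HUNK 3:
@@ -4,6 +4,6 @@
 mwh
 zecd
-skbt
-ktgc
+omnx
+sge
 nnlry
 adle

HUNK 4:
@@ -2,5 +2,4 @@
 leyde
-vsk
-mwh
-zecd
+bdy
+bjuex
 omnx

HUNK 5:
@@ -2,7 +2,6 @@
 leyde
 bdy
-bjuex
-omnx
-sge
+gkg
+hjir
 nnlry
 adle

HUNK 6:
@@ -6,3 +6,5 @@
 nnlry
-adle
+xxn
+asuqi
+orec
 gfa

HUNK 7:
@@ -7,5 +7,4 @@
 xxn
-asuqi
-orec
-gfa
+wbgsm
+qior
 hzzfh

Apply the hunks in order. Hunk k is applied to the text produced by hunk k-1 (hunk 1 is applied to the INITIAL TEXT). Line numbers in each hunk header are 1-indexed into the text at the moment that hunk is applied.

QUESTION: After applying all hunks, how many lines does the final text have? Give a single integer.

Answer: 11

Derivation:
Hunk 1: at line 8 remove [jkpyw,kjr] add [adle,gfa] -> 12 lines: ges leyde ezvik mwh zecd skbt ktgc nnlry adle gfa hzzfh evk
Hunk 2: at line 1 remove [ezvik] add [vsk] -> 12 lines: ges leyde vsk mwh zecd skbt ktgc nnlry adle gfa hzzfh evk
Hunk 3: at line 4 remove [skbt,ktgc] add [omnx,sge] -> 12 lines: ges leyde vsk mwh zecd omnx sge nnlry adle gfa hzzfh evk
Hunk 4: at line 2 remove [vsk,mwh,zecd] add [bdy,bjuex] -> 11 lines: ges leyde bdy bjuex omnx sge nnlry adle gfa hzzfh evk
Hunk 5: at line 2 remove [bjuex,omnx,sge] add [gkg,hjir] -> 10 lines: ges leyde bdy gkg hjir nnlry adle gfa hzzfh evk
Hunk 6: at line 6 remove [adle] add [xxn,asuqi,orec] -> 12 lines: ges leyde bdy gkg hjir nnlry xxn asuqi orec gfa hzzfh evk
Hunk 7: at line 7 remove [asuqi,orec,gfa] add [wbgsm,qior] -> 11 lines: ges leyde bdy gkg hjir nnlry xxn wbgsm qior hzzfh evk
Final line count: 11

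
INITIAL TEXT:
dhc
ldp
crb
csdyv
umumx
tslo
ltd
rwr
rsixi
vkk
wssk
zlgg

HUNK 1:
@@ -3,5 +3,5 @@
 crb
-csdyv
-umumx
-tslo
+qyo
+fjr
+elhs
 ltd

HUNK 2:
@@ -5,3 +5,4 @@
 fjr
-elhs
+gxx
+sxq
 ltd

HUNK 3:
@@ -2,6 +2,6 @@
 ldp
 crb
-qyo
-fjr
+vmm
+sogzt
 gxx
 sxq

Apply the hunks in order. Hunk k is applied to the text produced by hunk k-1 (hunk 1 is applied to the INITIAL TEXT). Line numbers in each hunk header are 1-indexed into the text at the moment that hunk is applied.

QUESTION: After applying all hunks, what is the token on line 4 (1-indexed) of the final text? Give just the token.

Hunk 1: at line 3 remove [csdyv,umumx,tslo] add [qyo,fjr,elhs] -> 12 lines: dhc ldp crb qyo fjr elhs ltd rwr rsixi vkk wssk zlgg
Hunk 2: at line 5 remove [elhs] add [gxx,sxq] -> 13 lines: dhc ldp crb qyo fjr gxx sxq ltd rwr rsixi vkk wssk zlgg
Hunk 3: at line 2 remove [qyo,fjr] add [vmm,sogzt] -> 13 lines: dhc ldp crb vmm sogzt gxx sxq ltd rwr rsixi vkk wssk zlgg
Final line 4: vmm

Answer: vmm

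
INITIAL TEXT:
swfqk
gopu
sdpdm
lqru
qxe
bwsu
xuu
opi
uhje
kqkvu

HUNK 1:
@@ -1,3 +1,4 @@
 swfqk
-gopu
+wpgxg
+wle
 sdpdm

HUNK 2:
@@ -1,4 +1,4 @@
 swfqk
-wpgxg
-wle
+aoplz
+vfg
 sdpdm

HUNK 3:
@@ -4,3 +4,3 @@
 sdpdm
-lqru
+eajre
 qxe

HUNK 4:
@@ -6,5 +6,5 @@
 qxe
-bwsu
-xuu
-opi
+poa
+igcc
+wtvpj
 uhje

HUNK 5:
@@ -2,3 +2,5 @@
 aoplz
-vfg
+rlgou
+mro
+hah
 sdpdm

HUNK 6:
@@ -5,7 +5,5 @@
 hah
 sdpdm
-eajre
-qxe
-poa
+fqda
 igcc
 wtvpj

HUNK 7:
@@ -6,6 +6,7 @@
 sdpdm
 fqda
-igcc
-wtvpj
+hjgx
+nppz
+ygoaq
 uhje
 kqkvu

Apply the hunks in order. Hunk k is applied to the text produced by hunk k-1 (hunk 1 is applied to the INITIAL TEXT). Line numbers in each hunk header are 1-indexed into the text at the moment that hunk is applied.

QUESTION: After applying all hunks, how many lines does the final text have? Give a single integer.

Answer: 12

Derivation:
Hunk 1: at line 1 remove [gopu] add [wpgxg,wle] -> 11 lines: swfqk wpgxg wle sdpdm lqru qxe bwsu xuu opi uhje kqkvu
Hunk 2: at line 1 remove [wpgxg,wle] add [aoplz,vfg] -> 11 lines: swfqk aoplz vfg sdpdm lqru qxe bwsu xuu opi uhje kqkvu
Hunk 3: at line 4 remove [lqru] add [eajre] -> 11 lines: swfqk aoplz vfg sdpdm eajre qxe bwsu xuu opi uhje kqkvu
Hunk 4: at line 6 remove [bwsu,xuu,opi] add [poa,igcc,wtvpj] -> 11 lines: swfqk aoplz vfg sdpdm eajre qxe poa igcc wtvpj uhje kqkvu
Hunk 5: at line 2 remove [vfg] add [rlgou,mro,hah] -> 13 lines: swfqk aoplz rlgou mro hah sdpdm eajre qxe poa igcc wtvpj uhje kqkvu
Hunk 6: at line 5 remove [eajre,qxe,poa] add [fqda] -> 11 lines: swfqk aoplz rlgou mro hah sdpdm fqda igcc wtvpj uhje kqkvu
Hunk 7: at line 6 remove [igcc,wtvpj] add [hjgx,nppz,ygoaq] -> 12 lines: swfqk aoplz rlgou mro hah sdpdm fqda hjgx nppz ygoaq uhje kqkvu
Final line count: 12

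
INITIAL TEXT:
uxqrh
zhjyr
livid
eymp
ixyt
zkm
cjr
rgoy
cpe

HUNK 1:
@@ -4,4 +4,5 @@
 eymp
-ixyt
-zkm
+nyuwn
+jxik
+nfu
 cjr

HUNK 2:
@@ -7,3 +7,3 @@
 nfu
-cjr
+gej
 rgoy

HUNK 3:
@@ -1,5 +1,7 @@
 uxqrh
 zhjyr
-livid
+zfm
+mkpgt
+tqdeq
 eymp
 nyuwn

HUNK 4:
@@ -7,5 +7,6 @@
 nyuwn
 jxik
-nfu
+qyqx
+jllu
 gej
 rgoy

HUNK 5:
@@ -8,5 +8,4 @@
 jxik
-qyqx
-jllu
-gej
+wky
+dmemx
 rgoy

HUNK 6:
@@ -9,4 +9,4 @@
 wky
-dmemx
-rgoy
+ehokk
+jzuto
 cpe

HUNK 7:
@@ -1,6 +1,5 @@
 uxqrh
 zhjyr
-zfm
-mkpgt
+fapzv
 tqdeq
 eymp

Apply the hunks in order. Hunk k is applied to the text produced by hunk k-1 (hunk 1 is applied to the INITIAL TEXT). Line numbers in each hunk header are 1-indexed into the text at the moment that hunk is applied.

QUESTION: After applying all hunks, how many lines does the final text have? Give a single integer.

Hunk 1: at line 4 remove [ixyt,zkm] add [nyuwn,jxik,nfu] -> 10 lines: uxqrh zhjyr livid eymp nyuwn jxik nfu cjr rgoy cpe
Hunk 2: at line 7 remove [cjr] add [gej] -> 10 lines: uxqrh zhjyr livid eymp nyuwn jxik nfu gej rgoy cpe
Hunk 3: at line 1 remove [livid] add [zfm,mkpgt,tqdeq] -> 12 lines: uxqrh zhjyr zfm mkpgt tqdeq eymp nyuwn jxik nfu gej rgoy cpe
Hunk 4: at line 7 remove [nfu] add [qyqx,jllu] -> 13 lines: uxqrh zhjyr zfm mkpgt tqdeq eymp nyuwn jxik qyqx jllu gej rgoy cpe
Hunk 5: at line 8 remove [qyqx,jllu,gej] add [wky,dmemx] -> 12 lines: uxqrh zhjyr zfm mkpgt tqdeq eymp nyuwn jxik wky dmemx rgoy cpe
Hunk 6: at line 9 remove [dmemx,rgoy] add [ehokk,jzuto] -> 12 lines: uxqrh zhjyr zfm mkpgt tqdeq eymp nyuwn jxik wky ehokk jzuto cpe
Hunk 7: at line 1 remove [zfm,mkpgt] add [fapzv] -> 11 lines: uxqrh zhjyr fapzv tqdeq eymp nyuwn jxik wky ehokk jzuto cpe
Final line count: 11

Answer: 11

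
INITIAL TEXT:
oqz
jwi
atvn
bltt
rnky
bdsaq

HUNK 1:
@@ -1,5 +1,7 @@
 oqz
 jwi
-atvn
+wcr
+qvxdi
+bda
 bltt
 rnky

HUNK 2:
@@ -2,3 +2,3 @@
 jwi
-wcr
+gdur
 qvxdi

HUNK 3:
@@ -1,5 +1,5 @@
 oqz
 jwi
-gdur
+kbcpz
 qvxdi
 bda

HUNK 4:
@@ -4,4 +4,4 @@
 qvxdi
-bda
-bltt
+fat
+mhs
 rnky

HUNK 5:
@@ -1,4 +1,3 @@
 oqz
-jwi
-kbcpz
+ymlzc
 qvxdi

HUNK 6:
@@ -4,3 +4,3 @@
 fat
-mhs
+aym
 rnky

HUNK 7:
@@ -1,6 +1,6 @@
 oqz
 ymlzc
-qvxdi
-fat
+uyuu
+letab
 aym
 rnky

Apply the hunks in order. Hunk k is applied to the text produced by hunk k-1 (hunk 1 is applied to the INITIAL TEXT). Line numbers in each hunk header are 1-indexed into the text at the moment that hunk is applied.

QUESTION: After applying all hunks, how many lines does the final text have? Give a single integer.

Answer: 7

Derivation:
Hunk 1: at line 1 remove [atvn] add [wcr,qvxdi,bda] -> 8 lines: oqz jwi wcr qvxdi bda bltt rnky bdsaq
Hunk 2: at line 2 remove [wcr] add [gdur] -> 8 lines: oqz jwi gdur qvxdi bda bltt rnky bdsaq
Hunk 3: at line 1 remove [gdur] add [kbcpz] -> 8 lines: oqz jwi kbcpz qvxdi bda bltt rnky bdsaq
Hunk 4: at line 4 remove [bda,bltt] add [fat,mhs] -> 8 lines: oqz jwi kbcpz qvxdi fat mhs rnky bdsaq
Hunk 5: at line 1 remove [jwi,kbcpz] add [ymlzc] -> 7 lines: oqz ymlzc qvxdi fat mhs rnky bdsaq
Hunk 6: at line 4 remove [mhs] add [aym] -> 7 lines: oqz ymlzc qvxdi fat aym rnky bdsaq
Hunk 7: at line 1 remove [qvxdi,fat] add [uyuu,letab] -> 7 lines: oqz ymlzc uyuu letab aym rnky bdsaq
Final line count: 7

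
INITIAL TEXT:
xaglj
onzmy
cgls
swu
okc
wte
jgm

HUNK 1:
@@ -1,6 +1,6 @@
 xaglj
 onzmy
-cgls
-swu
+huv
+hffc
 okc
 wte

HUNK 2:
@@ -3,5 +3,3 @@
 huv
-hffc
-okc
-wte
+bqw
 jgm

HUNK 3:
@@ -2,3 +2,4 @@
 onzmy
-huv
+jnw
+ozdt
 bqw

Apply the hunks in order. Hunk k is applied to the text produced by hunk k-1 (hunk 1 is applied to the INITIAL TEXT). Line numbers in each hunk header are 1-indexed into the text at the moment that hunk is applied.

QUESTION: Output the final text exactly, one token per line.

Answer: xaglj
onzmy
jnw
ozdt
bqw
jgm

Derivation:
Hunk 1: at line 1 remove [cgls,swu] add [huv,hffc] -> 7 lines: xaglj onzmy huv hffc okc wte jgm
Hunk 2: at line 3 remove [hffc,okc,wte] add [bqw] -> 5 lines: xaglj onzmy huv bqw jgm
Hunk 3: at line 2 remove [huv] add [jnw,ozdt] -> 6 lines: xaglj onzmy jnw ozdt bqw jgm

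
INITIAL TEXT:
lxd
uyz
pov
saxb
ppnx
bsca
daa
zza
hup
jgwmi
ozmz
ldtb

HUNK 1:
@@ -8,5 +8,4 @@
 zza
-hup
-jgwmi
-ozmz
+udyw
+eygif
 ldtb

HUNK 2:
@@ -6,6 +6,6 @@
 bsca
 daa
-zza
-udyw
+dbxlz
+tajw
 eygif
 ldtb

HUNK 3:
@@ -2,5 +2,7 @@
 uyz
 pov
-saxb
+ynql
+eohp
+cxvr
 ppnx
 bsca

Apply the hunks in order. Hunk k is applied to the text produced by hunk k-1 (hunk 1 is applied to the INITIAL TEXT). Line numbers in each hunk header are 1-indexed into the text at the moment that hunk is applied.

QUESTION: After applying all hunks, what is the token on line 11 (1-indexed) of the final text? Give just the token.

Hunk 1: at line 8 remove [hup,jgwmi,ozmz] add [udyw,eygif] -> 11 lines: lxd uyz pov saxb ppnx bsca daa zza udyw eygif ldtb
Hunk 2: at line 6 remove [zza,udyw] add [dbxlz,tajw] -> 11 lines: lxd uyz pov saxb ppnx bsca daa dbxlz tajw eygif ldtb
Hunk 3: at line 2 remove [saxb] add [ynql,eohp,cxvr] -> 13 lines: lxd uyz pov ynql eohp cxvr ppnx bsca daa dbxlz tajw eygif ldtb
Final line 11: tajw

Answer: tajw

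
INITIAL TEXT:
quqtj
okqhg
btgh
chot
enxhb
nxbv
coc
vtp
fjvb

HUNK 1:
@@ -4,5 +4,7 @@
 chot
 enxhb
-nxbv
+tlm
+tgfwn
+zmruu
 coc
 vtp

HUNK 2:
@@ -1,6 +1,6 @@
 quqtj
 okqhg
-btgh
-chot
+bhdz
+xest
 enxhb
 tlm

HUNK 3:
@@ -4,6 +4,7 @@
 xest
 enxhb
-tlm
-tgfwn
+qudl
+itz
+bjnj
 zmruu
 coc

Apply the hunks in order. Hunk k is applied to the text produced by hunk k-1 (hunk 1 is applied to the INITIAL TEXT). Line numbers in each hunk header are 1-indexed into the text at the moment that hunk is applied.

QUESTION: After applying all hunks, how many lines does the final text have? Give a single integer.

Hunk 1: at line 4 remove [nxbv] add [tlm,tgfwn,zmruu] -> 11 lines: quqtj okqhg btgh chot enxhb tlm tgfwn zmruu coc vtp fjvb
Hunk 2: at line 1 remove [btgh,chot] add [bhdz,xest] -> 11 lines: quqtj okqhg bhdz xest enxhb tlm tgfwn zmruu coc vtp fjvb
Hunk 3: at line 4 remove [tlm,tgfwn] add [qudl,itz,bjnj] -> 12 lines: quqtj okqhg bhdz xest enxhb qudl itz bjnj zmruu coc vtp fjvb
Final line count: 12

Answer: 12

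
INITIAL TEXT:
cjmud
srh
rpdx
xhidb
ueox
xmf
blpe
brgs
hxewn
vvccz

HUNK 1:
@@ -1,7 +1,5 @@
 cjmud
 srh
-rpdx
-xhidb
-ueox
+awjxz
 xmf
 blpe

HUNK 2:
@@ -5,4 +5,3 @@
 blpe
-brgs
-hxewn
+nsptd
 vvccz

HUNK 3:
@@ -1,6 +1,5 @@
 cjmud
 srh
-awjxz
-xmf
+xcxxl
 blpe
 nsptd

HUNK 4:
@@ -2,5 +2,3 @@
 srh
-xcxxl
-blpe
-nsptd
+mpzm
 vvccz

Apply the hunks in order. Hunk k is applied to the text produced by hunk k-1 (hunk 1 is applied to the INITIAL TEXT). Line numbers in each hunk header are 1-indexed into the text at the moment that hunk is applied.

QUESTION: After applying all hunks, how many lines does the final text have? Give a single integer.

Answer: 4

Derivation:
Hunk 1: at line 1 remove [rpdx,xhidb,ueox] add [awjxz] -> 8 lines: cjmud srh awjxz xmf blpe brgs hxewn vvccz
Hunk 2: at line 5 remove [brgs,hxewn] add [nsptd] -> 7 lines: cjmud srh awjxz xmf blpe nsptd vvccz
Hunk 3: at line 1 remove [awjxz,xmf] add [xcxxl] -> 6 lines: cjmud srh xcxxl blpe nsptd vvccz
Hunk 4: at line 2 remove [xcxxl,blpe,nsptd] add [mpzm] -> 4 lines: cjmud srh mpzm vvccz
Final line count: 4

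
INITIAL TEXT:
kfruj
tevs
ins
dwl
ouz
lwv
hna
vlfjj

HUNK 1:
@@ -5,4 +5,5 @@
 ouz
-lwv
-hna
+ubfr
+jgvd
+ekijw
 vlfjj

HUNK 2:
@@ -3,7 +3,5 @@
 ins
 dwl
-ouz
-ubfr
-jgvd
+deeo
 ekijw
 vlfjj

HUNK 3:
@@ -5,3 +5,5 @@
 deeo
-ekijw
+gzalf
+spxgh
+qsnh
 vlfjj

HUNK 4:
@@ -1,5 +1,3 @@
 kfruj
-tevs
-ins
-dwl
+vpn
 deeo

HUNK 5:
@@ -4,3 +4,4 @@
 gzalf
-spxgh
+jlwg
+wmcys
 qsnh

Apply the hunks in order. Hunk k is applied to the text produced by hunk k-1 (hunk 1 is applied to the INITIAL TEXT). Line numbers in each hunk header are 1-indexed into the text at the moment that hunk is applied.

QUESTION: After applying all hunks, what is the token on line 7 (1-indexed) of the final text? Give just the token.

Hunk 1: at line 5 remove [lwv,hna] add [ubfr,jgvd,ekijw] -> 9 lines: kfruj tevs ins dwl ouz ubfr jgvd ekijw vlfjj
Hunk 2: at line 3 remove [ouz,ubfr,jgvd] add [deeo] -> 7 lines: kfruj tevs ins dwl deeo ekijw vlfjj
Hunk 3: at line 5 remove [ekijw] add [gzalf,spxgh,qsnh] -> 9 lines: kfruj tevs ins dwl deeo gzalf spxgh qsnh vlfjj
Hunk 4: at line 1 remove [tevs,ins,dwl] add [vpn] -> 7 lines: kfruj vpn deeo gzalf spxgh qsnh vlfjj
Hunk 5: at line 4 remove [spxgh] add [jlwg,wmcys] -> 8 lines: kfruj vpn deeo gzalf jlwg wmcys qsnh vlfjj
Final line 7: qsnh

Answer: qsnh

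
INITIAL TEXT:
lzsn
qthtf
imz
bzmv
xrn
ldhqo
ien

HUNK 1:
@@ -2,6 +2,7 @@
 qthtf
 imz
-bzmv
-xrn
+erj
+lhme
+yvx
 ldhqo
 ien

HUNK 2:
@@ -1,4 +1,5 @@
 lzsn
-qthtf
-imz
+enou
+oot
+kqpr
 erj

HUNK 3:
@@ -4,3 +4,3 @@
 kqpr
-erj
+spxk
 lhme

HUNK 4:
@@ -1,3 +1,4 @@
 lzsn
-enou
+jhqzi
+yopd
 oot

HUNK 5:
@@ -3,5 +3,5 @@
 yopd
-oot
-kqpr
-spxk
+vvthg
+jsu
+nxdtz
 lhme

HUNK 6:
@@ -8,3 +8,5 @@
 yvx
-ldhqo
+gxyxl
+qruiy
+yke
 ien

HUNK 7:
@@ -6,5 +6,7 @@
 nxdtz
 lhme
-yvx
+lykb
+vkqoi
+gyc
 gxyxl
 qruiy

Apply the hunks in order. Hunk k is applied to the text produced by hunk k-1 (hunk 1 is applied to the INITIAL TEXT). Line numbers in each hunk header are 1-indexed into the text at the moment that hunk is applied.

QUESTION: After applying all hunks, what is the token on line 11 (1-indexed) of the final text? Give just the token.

Hunk 1: at line 2 remove [bzmv,xrn] add [erj,lhme,yvx] -> 8 lines: lzsn qthtf imz erj lhme yvx ldhqo ien
Hunk 2: at line 1 remove [qthtf,imz] add [enou,oot,kqpr] -> 9 lines: lzsn enou oot kqpr erj lhme yvx ldhqo ien
Hunk 3: at line 4 remove [erj] add [spxk] -> 9 lines: lzsn enou oot kqpr spxk lhme yvx ldhqo ien
Hunk 4: at line 1 remove [enou] add [jhqzi,yopd] -> 10 lines: lzsn jhqzi yopd oot kqpr spxk lhme yvx ldhqo ien
Hunk 5: at line 3 remove [oot,kqpr,spxk] add [vvthg,jsu,nxdtz] -> 10 lines: lzsn jhqzi yopd vvthg jsu nxdtz lhme yvx ldhqo ien
Hunk 6: at line 8 remove [ldhqo] add [gxyxl,qruiy,yke] -> 12 lines: lzsn jhqzi yopd vvthg jsu nxdtz lhme yvx gxyxl qruiy yke ien
Hunk 7: at line 6 remove [yvx] add [lykb,vkqoi,gyc] -> 14 lines: lzsn jhqzi yopd vvthg jsu nxdtz lhme lykb vkqoi gyc gxyxl qruiy yke ien
Final line 11: gxyxl

Answer: gxyxl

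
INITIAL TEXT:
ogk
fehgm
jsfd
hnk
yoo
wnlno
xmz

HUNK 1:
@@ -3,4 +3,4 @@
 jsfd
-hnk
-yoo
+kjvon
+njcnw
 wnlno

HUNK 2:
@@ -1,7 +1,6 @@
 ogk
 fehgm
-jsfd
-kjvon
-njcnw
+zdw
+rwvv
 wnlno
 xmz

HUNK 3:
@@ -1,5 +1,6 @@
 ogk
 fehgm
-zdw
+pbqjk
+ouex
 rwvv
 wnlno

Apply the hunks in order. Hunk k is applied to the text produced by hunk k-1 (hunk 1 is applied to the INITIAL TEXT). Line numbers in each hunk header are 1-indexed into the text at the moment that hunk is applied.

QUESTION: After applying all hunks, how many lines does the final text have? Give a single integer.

Answer: 7

Derivation:
Hunk 1: at line 3 remove [hnk,yoo] add [kjvon,njcnw] -> 7 lines: ogk fehgm jsfd kjvon njcnw wnlno xmz
Hunk 2: at line 1 remove [jsfd,kjvon,njcnw] add [zdw,rwvv] -> 6 lines: ogk fehgm zdw rwvv wnlno xmz
Hunk 3: at line 1 remove [zdw] add [pbqjk,ouex] -> 7 lines: ogk fehgm pbqjk ouex rwvv wnlno xmz
Final line count: 7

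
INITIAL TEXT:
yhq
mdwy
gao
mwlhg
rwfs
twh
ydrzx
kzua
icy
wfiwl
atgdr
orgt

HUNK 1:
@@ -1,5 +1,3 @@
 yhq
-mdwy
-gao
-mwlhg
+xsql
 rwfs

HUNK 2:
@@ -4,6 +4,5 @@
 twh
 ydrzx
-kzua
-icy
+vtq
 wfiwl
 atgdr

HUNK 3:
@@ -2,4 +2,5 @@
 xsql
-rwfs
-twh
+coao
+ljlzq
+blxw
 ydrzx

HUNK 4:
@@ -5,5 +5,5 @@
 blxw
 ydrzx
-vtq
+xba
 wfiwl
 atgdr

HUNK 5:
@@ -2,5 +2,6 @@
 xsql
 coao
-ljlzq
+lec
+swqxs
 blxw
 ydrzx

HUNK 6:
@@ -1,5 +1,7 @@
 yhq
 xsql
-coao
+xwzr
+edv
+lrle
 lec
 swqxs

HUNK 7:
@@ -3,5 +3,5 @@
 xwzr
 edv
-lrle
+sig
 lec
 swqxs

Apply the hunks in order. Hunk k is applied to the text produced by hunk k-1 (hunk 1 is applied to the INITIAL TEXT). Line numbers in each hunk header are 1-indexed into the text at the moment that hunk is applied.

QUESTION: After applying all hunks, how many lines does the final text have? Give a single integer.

Hunk 1: at line 1 remove [mdwy,gao,mwlhg] add [xsql] -> 10 lines: yhq xsql rwfs twh ydrzx kzua icy wfiwl atgdr orgt
Hunk 2: at line 4 remove [kzua,icy] add [vtq] -> 9 lines: yhq xsql rwfs twh ydrzx vtq wfiwl atgdr orgt
Hunk 3: at line 2 remove [rwfs,twh] add [coao,ljlzq,blxw] -> 10 lines: yhq xsql coao ljlzq blxw ydrzx vtq wfiwl atgdr orgt
Hunk 4: at line 5 remove [vtq] add [xba] -> 10 lines: yhq xsql coao ljlzq blxw ydrzx xba wfiwl atgdr orgt
Hunk 5: at line 2 remove [ljlzq] add [lec,swqxs] -> 11 lines: yhq xsql coao lec swqxs blxw ydrzx xba wfiwl atgdr orgt
Hunk 6: at line 1 remove [coao] add [xwzr,edv,lrle] -> 13 lines: yhq xsql xwzr edv lrle lec swqxs blxw ydrzx xba wfiwl atgdr orgt
Hunk 7: at line 3 remove [lrle] add [sig] -> 13 lines: yhq xsql xwzr edv sig lec swqxs blxw ydrzx xba wfiwl atgdr orgt
Final line count: 13

Answer: 13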